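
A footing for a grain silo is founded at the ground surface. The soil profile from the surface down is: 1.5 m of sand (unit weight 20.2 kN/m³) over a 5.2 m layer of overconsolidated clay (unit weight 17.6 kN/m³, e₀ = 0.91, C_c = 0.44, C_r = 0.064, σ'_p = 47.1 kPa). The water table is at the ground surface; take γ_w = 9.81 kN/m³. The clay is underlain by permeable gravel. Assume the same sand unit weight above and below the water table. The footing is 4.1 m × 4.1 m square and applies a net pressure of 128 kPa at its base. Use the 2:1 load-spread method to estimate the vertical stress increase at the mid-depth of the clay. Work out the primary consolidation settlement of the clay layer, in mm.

S_c ≈ 210 mm

Mid-depth of clay below the ground surface: z = 1.5 + 5.2/2 = 4.1 m.
Total vertical stress at mid-clay: σ_v = 20.2×1.5 + 17.6×2.6 = 76.06 kPa.
Pore pressure: u = 9.81×(4.1 − 0) = 40.221 kPa.
Initial effective stress: σ'_0 = σ_v − u = 76.06 − 40.221 = 35.839 kPa.
Stress increase at mid-clay by the 2:1 spreading method:
Δσ = qBL/((B+z)(L+z)) = 128×4.1×4.1/((4.1+4.1)(4.1+4.1)) = 32 kPa
Final effective stress: σ'_f = 35.839 + 32 = 67.839 kPa.
σ'_f = 67.839 > σ'_p = 47.1 kPa, so the stress path crosses the preconsolidation pressure — recompression up to σ'_p, then virgin compression beyond:
S_c = H/(1+e₀)·[C_r·log₁₀(σ'_p/σ'_0) + C_c·log₁₀(σ'_f/σ'_p)]
    = 5.2/1.91 × [0.064×log₁₀(47.1/35.839) + 0.44×log₁₀(67.839/47.1)]
    = 2.7225 × [0.0075946 + 0.069722] = 0.2105 m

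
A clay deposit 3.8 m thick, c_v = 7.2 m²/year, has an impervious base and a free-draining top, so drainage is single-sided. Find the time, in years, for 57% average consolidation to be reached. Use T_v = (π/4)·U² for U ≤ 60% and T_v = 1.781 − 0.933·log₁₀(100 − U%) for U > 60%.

t ≈ 0.512 years

Drainage path length: H_d = H = 3.8 m (single drainage).
U ≤ 60%: T_v = (π/4)·U² = (π/4)×0.57² = 0.25518.
t = T_v·H_d²/c_v = 0.25518×3.8²/7.2 = 0.5118 years.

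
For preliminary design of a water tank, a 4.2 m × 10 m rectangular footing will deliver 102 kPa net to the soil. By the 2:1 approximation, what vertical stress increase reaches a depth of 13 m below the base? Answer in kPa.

By the 2:1 method the load spreads at 1 horizontal : 2 vertical, so at depth z the loaded area has grown by z in each plan dimension:
Δσ = qBL/((B+z)(L+z)) = 102×4.2×10/((4.2+13)(10+13)) = 10.829 kPa

Δσ_z ≈ 10.8 kPa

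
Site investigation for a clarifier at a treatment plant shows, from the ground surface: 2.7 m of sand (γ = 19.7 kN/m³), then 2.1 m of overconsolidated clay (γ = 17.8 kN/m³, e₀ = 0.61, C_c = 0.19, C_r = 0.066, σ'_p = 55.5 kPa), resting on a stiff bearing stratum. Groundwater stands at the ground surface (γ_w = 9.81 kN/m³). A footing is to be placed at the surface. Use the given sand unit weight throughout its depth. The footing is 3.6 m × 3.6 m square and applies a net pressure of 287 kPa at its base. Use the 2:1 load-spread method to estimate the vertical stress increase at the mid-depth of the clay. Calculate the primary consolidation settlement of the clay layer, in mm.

Mid-depth of clay below the ground surface: z = 2.7 + 2.1/2 = 3.75 m.
Total vertical stress at mid-clay: σ_v = 19.7×2.7 + 17.8×1.05 = 71.88 kPa.
Pore pressure: u = 9.81×(3.75 − 0) = 36.788 kPa.
Initial effective stress: σ'_0 = σ_v − u = 71.88 − 36.788 = 35.092 kPa.
Stress increase at mid-clay by the 2:1 spreading method:
Δσ = qBL/((B+z)(L+z)) = 287×3.6×3.6/((3.6+3.75)(3.6+3.75)) = 68.851 kPa
Final effective stress: σ'_f = 35.092 + 68.851 = 103.94 kPa.
σ'_f = 103.94 > σ'_p = 55.5 kPa, so the stress path crosses the preconsolidation pressure — recompression up to σ'_p, then virgin compression beyond:
S_c = H/(1+e₀)·[C_r·log₁₀(σ'_p/σ'_0) + C_c·log₁₀(σ'_f/σ'_p)]
    = 2.1/1.61 × [0.066×log₁₀(55.5/35.092) + 0.19×log₁₀(103.94/55.5)]
    = 1.3043 × [0.01314 + 0.051773] = 0.08467 m

S_c ≈ 84.7 mm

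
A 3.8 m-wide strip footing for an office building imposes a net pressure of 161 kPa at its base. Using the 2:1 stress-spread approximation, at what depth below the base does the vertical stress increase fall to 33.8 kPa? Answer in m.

z ≈ 14.3 m

2:1 spreading — at depth z the loaded area has grown by z in each plan dimension:
qB/(B+z) = Δσ_z ⇒ z = qB/Δσ_z − B = 161×3.8/33.8 − 3.8 = 14.3 m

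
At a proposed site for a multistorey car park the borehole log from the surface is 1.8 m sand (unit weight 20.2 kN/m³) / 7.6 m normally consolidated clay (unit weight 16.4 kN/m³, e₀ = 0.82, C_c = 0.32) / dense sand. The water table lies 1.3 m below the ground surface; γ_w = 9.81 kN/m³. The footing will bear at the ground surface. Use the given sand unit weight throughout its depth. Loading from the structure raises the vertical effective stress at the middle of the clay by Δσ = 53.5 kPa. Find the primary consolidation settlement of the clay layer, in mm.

Mid-depth of clay below the ground surface: z = 1.8 + 7.6/2 = 5.6 m.
Total vertical stress at mid-clay: σ_v = 20.2×1.8 + 16.4×3.8 = 98.68 kPa.
Pore pressure: u = 9.81×(5.6 − 1.3) = 42.183 kPa.
Initial effective stress: σ'_0 = σ_v − u = 98.68 − 42.183 = 56.497 kPa.
Final effective stress: σ'_f = σ'_0 + Δσ = 56.497 + 53.5 = 110 kPa.
Normally consolidated clay, so the full stress increment lies on the virgin compression line:
S_c = C_c·H/(1+e₀)·log₁₀(σ'_f/σ'_0) = 0.32×7.6/(1+0.82)×log₁₀(110/56.497)
    = 1.3363 × 0.28937 = 0.3867 m

S_c ≈ 387 mm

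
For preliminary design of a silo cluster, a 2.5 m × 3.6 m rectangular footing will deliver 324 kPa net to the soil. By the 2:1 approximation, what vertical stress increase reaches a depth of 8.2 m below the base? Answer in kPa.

Δσ_z ≈ 23.1 kPa

By the 2:1 method the load spreads at 1 horizontal : 2 vertical, so at depth z the loaded area has grown by z in each plan dimension:
Δσ = qBL/((B+z)(L+z)) = 324×2.5×3.6/((2.5+8.2)(3.6+8.2)) = 23.095 kPa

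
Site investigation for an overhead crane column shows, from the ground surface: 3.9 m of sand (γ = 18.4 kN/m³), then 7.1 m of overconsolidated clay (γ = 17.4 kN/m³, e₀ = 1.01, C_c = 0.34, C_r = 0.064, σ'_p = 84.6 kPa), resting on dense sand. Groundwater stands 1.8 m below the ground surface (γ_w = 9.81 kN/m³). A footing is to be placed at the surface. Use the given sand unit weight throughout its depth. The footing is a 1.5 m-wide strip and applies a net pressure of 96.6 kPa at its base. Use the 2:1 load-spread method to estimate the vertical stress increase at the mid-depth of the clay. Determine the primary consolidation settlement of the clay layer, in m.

S_c ≈ 0.0644 m

Mid-depth of clay below the ground surface: z = 3.9 + 7.1/2 = 7.45 m.
Total vertical stress at mid-clay: σ_v = 18.4×3.9 + 17.4×3.55 = 133.53 kPa.
Pore pressure: u = 9.81×(7.45 − 1.8) = 55.427 kPa.
Initial effective stress: σ'_0 = σ_v − u = 133.53 − 55.427 = 78.103 kPa.
Stress increase at mid-clay by the 2:1 spreading method:
Δσ = qB/(B+z) = 96.6×1.5/(1.5+7.45) = 16.19 kPa
Final effective stress: σ'_f = 78.103 + 16.19 = 94.293 kPa.
σ'_f = 94.293 > σ'_p = 84.6 kPa, so the stress path crosses the preconsolidation pressure — recompression up to σ'_p, then virgin compression beyond:
S_c = H/(1+e₀)·[C_r·log₁₀(σ'_p/σ'_0) + C_c·log₁₀(σ'_f/σ'_p)]
    = 7.1/2.01 × [0.064×log₁₀(84.6/78.103) + 0.34×log₁₀(94.293/84.6)]
    = 3.5323 × [0.002221 + 0.016017] = 0.06442 m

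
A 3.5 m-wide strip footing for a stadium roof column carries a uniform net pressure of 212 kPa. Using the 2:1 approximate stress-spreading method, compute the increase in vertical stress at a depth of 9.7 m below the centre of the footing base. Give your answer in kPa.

By the 2:1 method the load spreads at 1 horizontal : 2 vertical, so at depth z the loaded area has grown by z in each plan dimension:
Δσ = qB/(B+z) = 212×3.5/(3.5+9.7) = 56.212 kPa

Δσ_z ≈ 56.2 kPa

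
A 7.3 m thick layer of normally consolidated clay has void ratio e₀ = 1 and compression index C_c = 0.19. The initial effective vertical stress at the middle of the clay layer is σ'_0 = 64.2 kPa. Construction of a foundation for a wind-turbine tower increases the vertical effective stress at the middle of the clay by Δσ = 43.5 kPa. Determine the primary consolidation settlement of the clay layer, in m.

Final effective stress: σ'_f = σ'_0 + Δσ = 64.2 + 43.5 = 107.7 kPa.
Normally consolidated clay, so the full stress increment lies on the virgin compression line:
S_c = C_c·H/(1+e₀)·log₁₀(σ'_f/σ'_0) = 0.19×7.3/(1+1)×log₁₀(107.7/64.2)
    = 0.6935 × 0.22468 = 0.1558 m

S_c ≈ 0.156 m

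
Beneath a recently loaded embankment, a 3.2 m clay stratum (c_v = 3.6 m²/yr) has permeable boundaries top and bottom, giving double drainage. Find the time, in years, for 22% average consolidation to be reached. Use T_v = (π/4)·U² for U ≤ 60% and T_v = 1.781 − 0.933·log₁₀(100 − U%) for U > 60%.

Drainage path length: H_d = H/2 = 1.6 m (double drainage).
U ≤ 60%: T_v = (π/4)·U² = (π/4)×0.22² = 0.038013.
t = T_v·H_d²/c_v = 0.038013×1.6²/3.6 = 0.02703 years.

t ≈ 0.027 years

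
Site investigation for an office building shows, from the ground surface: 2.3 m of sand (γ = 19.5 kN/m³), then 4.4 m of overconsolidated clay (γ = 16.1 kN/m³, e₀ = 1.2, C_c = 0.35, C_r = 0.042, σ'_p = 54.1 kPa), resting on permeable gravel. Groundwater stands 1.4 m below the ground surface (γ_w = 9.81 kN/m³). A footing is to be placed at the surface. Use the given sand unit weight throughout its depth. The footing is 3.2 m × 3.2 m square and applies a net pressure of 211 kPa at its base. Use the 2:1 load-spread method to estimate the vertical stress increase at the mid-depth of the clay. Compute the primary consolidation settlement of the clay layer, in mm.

Mid-depth of clay below the ground surface: z = 2.3 + 4.4/2 = 4.5 m.
Total vertical stress at mid-clay: σ_v = 19.5×2.3 + 16.1×2.2 = 80.27 kPa.
Pore pressure: u = 9.81×(4.5 − 1.4) = 30.411 kPa.
Initial effective stress: σ'_0 = σ_v − u = 80.27 − 30.411 = 49.859 kPa.
Stress increase at mid-clay by the 2:1 spreading method:
Δσ = qBL/((B+z)(L+z)) = 211×3.2×3.2/((3.2+4.5)(3.2+4.5)) = 36.442 kPa
Final effective stress: σ'_f = 49.859 + 36.442 = 86.301 kPa.
σ'_f = 86.301 > σ'_p = 54.1 kPa, so the stress path crosses the preconsolidation pressure — recompression up to σ'_p, then virgin compression beyond:
S_c = H/(1+e₀)·[C_r·log₁₀(σ'_p/σ'_0) + C_c·log₁₀(σ'_f/σ'_p)]
    = 4.4/2.2 × [0.042×log₁₀(54.1/49.859) + 0.35×log₁₀(86.301/54.1)]
    = 2 × [0.0014891 + 0.070986] = 0.145 m

S_c ≈ 145 mm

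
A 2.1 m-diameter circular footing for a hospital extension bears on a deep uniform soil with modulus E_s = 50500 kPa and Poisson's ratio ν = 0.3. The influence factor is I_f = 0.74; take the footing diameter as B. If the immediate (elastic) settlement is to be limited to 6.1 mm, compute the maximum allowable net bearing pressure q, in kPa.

q ≈ 218 kPa

S_e = q·B·(1−ν²)/E_s · I_f  ⇒  q = S_e·E_s / (B·(1−ν²)·I_f).
q = 0.0061 × 50500 / (2.1 × 0.91 × 0.74) = 217.8 kPa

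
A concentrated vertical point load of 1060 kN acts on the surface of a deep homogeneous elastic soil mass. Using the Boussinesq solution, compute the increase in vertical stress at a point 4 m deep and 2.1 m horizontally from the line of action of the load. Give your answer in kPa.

Δσ_z ≈ 17.2 kPa

Boussinesq vertical stress below a point load on an elastic half-space:
Δσ_z = 3P/(2πz²) · [1 + (r/z)²]^(−5/2)
r/z = 2.1/4 = 0.525; [1+(r/z)²]^(−5/2) = 0.54412.
Δσ_z = 3×1060/(2π×4²) × 0.54412 = 31.632 × 0.54412 = 17.21 kPa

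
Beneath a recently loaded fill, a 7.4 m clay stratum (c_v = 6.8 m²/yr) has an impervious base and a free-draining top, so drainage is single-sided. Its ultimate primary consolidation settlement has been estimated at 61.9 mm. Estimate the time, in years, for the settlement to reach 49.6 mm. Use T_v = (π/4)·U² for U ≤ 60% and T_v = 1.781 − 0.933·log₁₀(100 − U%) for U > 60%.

Drainage path length: H_d = H = 7.4 m (single drainage).
U = S(t)/S_ult = 49.6/61.9 = 0.8013.
U > 60%: T_v = 1.781 − 0.933·log₁₀(100 − 80.129) = 0.56977.
t = T_v·H_d²/c_v = 0.56977×7.4²/6.8 = 4.588 years.

t ≈ 4.59 years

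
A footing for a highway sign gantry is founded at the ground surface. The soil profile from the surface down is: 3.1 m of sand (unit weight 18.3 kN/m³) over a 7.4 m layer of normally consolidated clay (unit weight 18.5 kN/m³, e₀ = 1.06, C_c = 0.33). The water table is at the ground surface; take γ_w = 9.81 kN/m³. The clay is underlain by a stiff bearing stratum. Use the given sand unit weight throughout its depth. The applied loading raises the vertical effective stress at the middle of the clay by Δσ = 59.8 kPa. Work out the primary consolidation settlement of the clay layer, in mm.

S_c ≈ 363 mm

Mid-depth of clay below the ground surface: z = 3.1 + 7.4/2 = 6.8 m.
Total vertical stress at mid-clay: σ_v = 18.3×3.1 + 18.5×3.7 = 125.18 kPa.
Pore pressure: u = 9.81×(6.8 − 0) = 66.708 kPa.
Initial effective stress: σ'_0 = σ_v − u = 125.18 − 66.708 = 58.472 kPa.
Final effective stress: σ'_f = σ'_0 + Δσ = 58.472 + 59.8 = 118.27 kPa.
Normally consolidated clay, so the full stress increment lies on the virgin compression line:
S_c = C_c·H/(1+e₀)·log₁₀(σ'_f/σ'_0) = 0.33×7.4/(1+1.06)×log₁₀(118.27/58.472)
    = 1.1854 × 0.30593 = 0.3626 m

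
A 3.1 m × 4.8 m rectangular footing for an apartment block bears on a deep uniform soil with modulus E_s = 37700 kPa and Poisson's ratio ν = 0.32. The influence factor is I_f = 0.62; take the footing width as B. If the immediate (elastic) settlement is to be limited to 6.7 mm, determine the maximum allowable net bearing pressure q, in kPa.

q ≈ 146 kPa

S_e = q·B·(1−ν²)/E_s · I_f  ⇒  q = S_e·E_s / (B·(1−ν²)·I_f).
q = 0.0067 × 37700 / (3.1 × 0.8976 × 0.62) = 146.4 kPa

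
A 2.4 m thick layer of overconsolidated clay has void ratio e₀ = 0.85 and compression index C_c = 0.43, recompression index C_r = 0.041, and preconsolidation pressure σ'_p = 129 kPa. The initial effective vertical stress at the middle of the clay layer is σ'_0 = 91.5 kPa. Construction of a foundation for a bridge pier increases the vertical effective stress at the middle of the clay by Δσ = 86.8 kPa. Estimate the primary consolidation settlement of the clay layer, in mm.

Final effective stress: σ'_f = 91.5 + 86.8 = 178.3 kPa.
σ'_f = 178.3 > σ'_p = 129 kPa, so the stress path crosses the preconsolidation pressure — recompression up to σ'_p, then virgin compression beyond:
S_c = H/(1+e₀)·[C_r·log₁₀(σ'_p/σ'_0) + C_c·log₁₀(σ'_f/σ'_p)]
    = 2.4/1.85 × [0.041×log₁₀(129/91.5) + 0.43×log₁₀(178.3/129)]
    = 1.2973 × [0.0061159 + 0.060442] = 0.08635 m

S_c ≈ 86.3 mm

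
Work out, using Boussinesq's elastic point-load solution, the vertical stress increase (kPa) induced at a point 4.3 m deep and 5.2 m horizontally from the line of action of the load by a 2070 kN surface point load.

Δσ_z ≈ 5.62 kPa

Boussinesq vertical stress below a point load on an elastic half-space:
Δσ_z = 3P/(2πz²) · [1 + (r/z)²]^(−5/2)
r/z = 5.2/4.3 = 1.2093; [1+(r/z)²]^(−5/2) = 0.1051.
Δσ_z = 3×2070/(2π×4.3²) × 0.1051 = 53.453 × 0.1051 = 5.618 kPa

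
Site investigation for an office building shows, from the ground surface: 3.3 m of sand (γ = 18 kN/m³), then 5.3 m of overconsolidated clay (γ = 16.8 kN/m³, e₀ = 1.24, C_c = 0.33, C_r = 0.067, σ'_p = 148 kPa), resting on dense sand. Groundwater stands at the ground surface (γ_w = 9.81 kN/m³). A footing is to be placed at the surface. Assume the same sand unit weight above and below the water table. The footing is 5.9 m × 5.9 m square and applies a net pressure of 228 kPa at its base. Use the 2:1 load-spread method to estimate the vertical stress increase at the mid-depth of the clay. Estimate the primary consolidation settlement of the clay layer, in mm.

Mid-depth of clay below the ground surface: z = 3.3 + 5.3/2 = 5.95 m.
Total vertical stress at mid-clay: σ_v = 18×3.3 + 16.8×2.65 = 103.92 kPa.
Pore pressure: u = 9.81×(5.95 − 0) = 58.37 kPa.
Initial effective stress: σ'_0 = σ_v − u = 103.92 − 58.37 = 45.55 kPa.
Stress increase at mid-clay by the 2:1 spreading method:
Δσ = qBL/((B+z)(L+z)) = 228×5.9×5.9/((5.9+5.95)(5.9+5.95)) = 56.52 kPa
Final effective stress: σ'_f = 45.55 + 56.52 = 102.07 kPa.
σ'_f = 102.07 ≤ σ'_p = 148 kPa, so the clay remains overconsolidated and only the recompression index applies:
S_c = C_r·H/(1+e₀)·log₁₀(σ'_f/σ'_0) = 0.067×5.3/2.24×log₁₀(102.07/45.55)
    = 0.15853 × 0.35041 = 0.05555 m

S_c ≈ 55.6 mm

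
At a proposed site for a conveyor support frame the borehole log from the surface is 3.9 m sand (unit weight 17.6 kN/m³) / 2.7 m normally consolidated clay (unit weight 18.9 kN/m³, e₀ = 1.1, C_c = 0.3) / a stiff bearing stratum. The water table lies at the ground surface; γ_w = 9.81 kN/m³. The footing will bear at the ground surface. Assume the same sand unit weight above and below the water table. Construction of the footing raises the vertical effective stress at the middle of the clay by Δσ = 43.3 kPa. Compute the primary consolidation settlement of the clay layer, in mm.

S_c ≈ 117 mm

Mid-depth of clay below the ground surface: z = 3.9 + 2.7/2 = 5.25 m.
Total vertical stress at mid-clay: σ_v = 17.6×3.9 + 18.9×1.35 = 94.155 kPa.
Pore pressure: u = 9.81×(5.25 − 0) = 51.503 kPa.
Initial effective stress: σ'_0 = σ_v − u = 94.155 − 51.503 = 42.652 kPa.
Final effective stress: σ'_f = σ'_0 + Δσ = 42.652 + 43.3 = 85.952 kPa.
Normally consolidated clay, so the full stress increment lies on the virgin compression line:
S_c = C_c·H/(1+e₀)·log₁₀(σ'_f/σ'_0) = 0.3×2.7/(1+1.1)×log₁₀(85.952/42.652)
    = 0.38571 × 0.30432 = 0.1174 m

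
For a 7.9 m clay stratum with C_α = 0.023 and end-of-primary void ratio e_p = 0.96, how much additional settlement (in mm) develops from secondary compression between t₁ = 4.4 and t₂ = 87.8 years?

Secondary compression: S_s = C_α·H/(1+e_p)·log₁₀(t₂/t₁)
S_s = 0.023×7.9/(1+0.96)×log₁₀(87.8/4.4)
    = 0.0927 × 1.3 = 0.1205 m

S_s ≈ 121 mm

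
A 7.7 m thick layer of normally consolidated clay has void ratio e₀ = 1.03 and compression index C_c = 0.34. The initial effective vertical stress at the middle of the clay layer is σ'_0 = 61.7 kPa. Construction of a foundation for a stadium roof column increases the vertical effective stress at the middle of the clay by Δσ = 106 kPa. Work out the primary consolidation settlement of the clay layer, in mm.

S_c ≈ 560 mm

Final effective stress: σ'_f = σ'_0 + Δσ = 61.7 + 106 = 167.7 kPa.
Normally consolidated clay, so the full stress increment lies on the virgin compression line:
S_c = C_c·H/(1+e₀)·log₁₀(σ'_f/σ'_0) = 0.34×7.7/(1+1.03)×log₁₀(167.7/61.7)
    = 1.2897 × 0.43425 = 0.5601 m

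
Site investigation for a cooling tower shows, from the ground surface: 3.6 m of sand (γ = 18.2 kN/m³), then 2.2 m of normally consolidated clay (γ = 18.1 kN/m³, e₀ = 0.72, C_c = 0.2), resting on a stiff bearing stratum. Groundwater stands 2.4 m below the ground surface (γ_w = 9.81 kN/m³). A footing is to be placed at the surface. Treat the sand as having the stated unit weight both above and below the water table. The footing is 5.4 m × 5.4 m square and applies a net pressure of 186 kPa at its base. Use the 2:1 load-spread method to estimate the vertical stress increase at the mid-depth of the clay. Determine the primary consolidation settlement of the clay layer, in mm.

S_c ≈ 68.1 mm

Mid-depth of clay below the ground surface: z = 3.6 + 2.2/2 = 4.7 m.
Total vertical stress at mid-clay: σ_v = 18.2×3.6 + 18.1×1.1 = 85.43 kPa.
Pore pressure: u = 9.81×(4.7 − 2.4) = 22.563 kPa.
Initial effective stress: σ'_0 = σ_v − u = 85.43 − 22.563 = 62.867 kPa.
Stress increase at mid-clay by the 2:1 spreading method:
Δσ = qBL/((B+z)(L+z)) = 186×5.4×5.4/((5.4+4.7)(5.4+4.7)) = 53.169 kPa
Final effective stress: σ'_f = σ'_0 + Δσ = 62.867 + 53.169 = 116.04 kPa.
Normally consolidated clay, so the full stress increment lies on the virgin compression line:
S_c = C_c·H/(1+e₀)·log₁₀(σ'_f/σ'_0) = 0.2×2.2/(1+0.72)×log₁₀(116.04/62.867)
    = 0.25581 × 0.26618 = 0.06809 m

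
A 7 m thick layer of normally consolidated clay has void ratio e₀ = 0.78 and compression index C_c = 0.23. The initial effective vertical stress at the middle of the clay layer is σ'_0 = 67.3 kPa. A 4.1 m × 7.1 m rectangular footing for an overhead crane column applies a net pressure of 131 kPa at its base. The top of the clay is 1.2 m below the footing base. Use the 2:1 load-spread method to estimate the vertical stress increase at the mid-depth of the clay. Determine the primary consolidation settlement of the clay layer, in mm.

Mid-depth of clay below the footing base: z = 1.2 + 7/2 = 4.7 m.
Stress increase at mid-clay by the 2:1 spreading method:
Δσ = qBL/((B+z)(L+z)) = 131×4.1×7.1/((4.1+4.7)(7.1+4.7)) = 36.724 kPa
Final effective stress: σ'_f = σ'_0 + Δσ = 67.3 + 36.724 = 104.02 kPa.
Normally consolidated clay, so the full stress increment lies on the virgin compression line:
S_c = C_c·H/(1+e₀)·log₁₀(σ'_f/σ'_0) = 0.23×7/(1+0.78)×log₁₀(104.02/67.3)
    = 0.90449 × 0.1891 = 0.171 m

S_c ≈ 171 mm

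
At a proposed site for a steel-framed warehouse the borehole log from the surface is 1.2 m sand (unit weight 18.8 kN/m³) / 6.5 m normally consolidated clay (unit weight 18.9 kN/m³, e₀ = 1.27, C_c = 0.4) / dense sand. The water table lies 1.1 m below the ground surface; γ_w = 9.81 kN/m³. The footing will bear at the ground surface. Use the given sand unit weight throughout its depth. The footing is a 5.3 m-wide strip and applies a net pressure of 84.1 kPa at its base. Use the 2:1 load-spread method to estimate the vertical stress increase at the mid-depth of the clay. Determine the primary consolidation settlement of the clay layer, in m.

S_c ≈ 0.318 m

Mid-depth of clay below the ground surface: z = 1.2 + 6.5/2 = 4.45 m.
Total vertical stress at mid-clay: σ_v = 18.8×1.2 + 18.9×3.25 = 83.985 kPa.
Pore pressure: u = 9.81×(4.45 − 1.1) = 32.864 kPa.
Initial effective stress: σ'_0 = σ_v − u = 83.985 − 32.864 = 51.121 kPa.
Stress increase at mid-clay by the 2:1 spreading method:
Δσ = qB/(B+z) = 84.1×5.3/(5.3+4.45) = 45.716 kPa
Final effective stress: σ'_f = σ'_0 + Δσ = 51.121 + 45.716 = 96.837 kPa.
Normally consolidated clay, so the full stress increment lies on the virgin compression line:
S_c = C_c·H/(1+e₀)·log₁₀(σ'_f/σ'_0) = 0.4×6.5/(1+1.27)×log₁₀(96.837/51.121)
    = 1.1454 × 0.27744 = 0.3178 m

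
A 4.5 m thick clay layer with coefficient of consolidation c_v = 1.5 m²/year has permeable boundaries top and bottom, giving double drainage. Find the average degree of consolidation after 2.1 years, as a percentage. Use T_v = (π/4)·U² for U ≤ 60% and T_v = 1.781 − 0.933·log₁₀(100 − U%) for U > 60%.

U ≈ 82.5 %

Drainage path length: H_d = H/2 = 2.25 m (double drainage).
T_v = c_v·t/H_d² = 1.5×2.1/2.25² = 0.62222.
T_v = 0.62222 corresponds to the U > 60% branch:
U = 1 − 10^((1.781 − T_v)/0.933)/100 = 0.8254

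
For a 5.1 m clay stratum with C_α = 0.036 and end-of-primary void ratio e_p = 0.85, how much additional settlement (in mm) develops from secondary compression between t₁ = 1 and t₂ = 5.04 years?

S_s ≈ 69.7 mm

Secondary compression: S_s = C_α·H/(1+e_p)·log₁₀(t₂/t₁)
S_s = 0.036×5.1/(1+0.85)×log₁₀(5.04/1)
    = 0.09924 × 0.7024 = 0.06971 m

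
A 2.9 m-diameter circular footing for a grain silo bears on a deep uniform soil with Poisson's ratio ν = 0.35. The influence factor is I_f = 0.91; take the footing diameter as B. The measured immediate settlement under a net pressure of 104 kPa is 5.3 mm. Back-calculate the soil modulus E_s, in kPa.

E_s ≈ 45400 kPa

S_e = q·B·(1−ν²)/E_s · I_f  ⇒  E_s = q·B·(1−ν²)·I_f / S_e.
E_s = 104 × 2.9 × 0.8775 × 0.91 / 0.0053 = 45440 kPa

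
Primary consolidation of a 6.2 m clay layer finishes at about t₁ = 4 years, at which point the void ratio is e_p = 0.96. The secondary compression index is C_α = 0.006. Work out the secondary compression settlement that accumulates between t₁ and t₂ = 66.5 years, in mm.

Secondary compression: S_s = C_α·H/(1+e_p)·log₁₀(t₂/t₁)
S_s = 0.006×6.2/(1+0.96)×log₁₀(66.5/4)
    = 0.01898 × 1.221 = 0.02317 m

S_s ≈ 23.2 mm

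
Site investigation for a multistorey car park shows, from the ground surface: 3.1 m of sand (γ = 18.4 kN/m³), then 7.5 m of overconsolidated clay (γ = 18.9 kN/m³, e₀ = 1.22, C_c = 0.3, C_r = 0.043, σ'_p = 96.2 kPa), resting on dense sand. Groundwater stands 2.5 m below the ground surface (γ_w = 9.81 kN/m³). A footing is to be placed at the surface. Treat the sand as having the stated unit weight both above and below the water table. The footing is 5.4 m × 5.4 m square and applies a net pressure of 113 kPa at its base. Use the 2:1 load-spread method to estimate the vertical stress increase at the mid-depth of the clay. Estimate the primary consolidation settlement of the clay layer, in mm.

Mid-depth of clay below the ground surface: z = 3.1 + 7.5/2 = 6.85 m.
Total vertical stress at mid-clay: σ_v = 18.4×3.1 + 18.9×3.75 = 127.91 kPa.
Pore pressure: u = 9.81×(6.85 − 2.5) = 42.673 kPa.
Initial effective stress: σ'_0 = σ_v − u = 127.91 − 42.673 = 85.237 kPa.
Stress increase at mid-clay by the 2:1 spreading method:
Δσ = qBL/((B+z)(L+z)) = 113×5.4×5.4/((5.4+6.85)(5.4+6.85)) = 21.958 kPa
Final effective stress: σ'_f = 85.237 + 21.958 = 107.19 kPa.
σ'_f = 107.19 > σ'_p = 96.2 kPa, so the stress path crosses the preconsolidation pressure — recompression up to σ'_p, then virgin compression beyond:
S_c = H/(1+e₀)·[C_r·log₁₀(σ'_p/σ'_0) + C_c·log₁₀(σ'_f/σ'_p)]
    = 7.5/2.22 × [0.043×log₁₀(96.2/85.237) + 0.3×log₁₀(107.19/96.2)]
    = 3.3784 × [0.0022595 + 0.014094] = 0.05525 m

S_c ≈ 55.2 mm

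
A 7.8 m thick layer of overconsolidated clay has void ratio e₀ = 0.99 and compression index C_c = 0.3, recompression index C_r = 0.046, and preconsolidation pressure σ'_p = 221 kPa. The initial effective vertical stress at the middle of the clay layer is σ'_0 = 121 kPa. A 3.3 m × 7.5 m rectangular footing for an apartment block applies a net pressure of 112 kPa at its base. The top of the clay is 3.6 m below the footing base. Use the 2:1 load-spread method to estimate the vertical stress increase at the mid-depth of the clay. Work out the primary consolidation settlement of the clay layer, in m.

S_c ≈ 0.0104 m

Mid-depth of clay below the footing base: z = 3.6 + 7.8/2 = 7.5 m.
Stress increase at mid-clay by the 2:1 spreading method:
Δσ = qBL/((B+z)(L+z)) = 112×3.3×7.5/((3.3+7.5)(7.5+7.5)) = 17.111 kPa
Final effective stress: σ'_f = 121 + 17.111 = 138.11 kPa.
σ'_f = 138.11 ≤ σ'_p = 221 kPa, so the clay remains overconsolidated and only the recompression index applies:
S_c = C_r·H/(1+e₀)·log₁₀(σ'_f/σ'_0) = 0.046×7.8/1.99×log₁₀(138.11/121)
    = 0.1803 × 0.05744 = 0.01036 m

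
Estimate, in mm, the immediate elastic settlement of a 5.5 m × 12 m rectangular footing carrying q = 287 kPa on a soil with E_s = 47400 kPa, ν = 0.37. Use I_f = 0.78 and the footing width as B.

S_e ≈ 22.4 mm

Immediate (elastic) settlement: S_e = q·B·(1−ν²)/E_s · I_f.
S_e = 287 × 5.5 × (1 − 0.37²) / 47400 × 0.78
    = 287 × 5.5 × 0.8631 / 47400 × 0.78
    = 0.02242 m = 22.42 mm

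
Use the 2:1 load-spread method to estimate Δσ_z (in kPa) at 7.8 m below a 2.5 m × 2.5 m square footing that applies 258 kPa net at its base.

Δσ_z ≈ 15.2 kPa

By the 2:1 method the load spreads at 1 horizontal : 2 vertical, so at depth z the loaded area has grown by z in each plan dimension:
Δσ = qBL/((B+z)(L+z)) = 258×2.5×2.5/((2.5+7.8)(2.5+7.8)) = 15.199 kPa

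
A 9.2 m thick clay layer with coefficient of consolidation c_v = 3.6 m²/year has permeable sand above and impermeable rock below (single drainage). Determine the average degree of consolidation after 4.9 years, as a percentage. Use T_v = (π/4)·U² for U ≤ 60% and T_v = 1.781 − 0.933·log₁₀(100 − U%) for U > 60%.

U ≈ 51.5 %

Drainage path length: H_d = H = 9.2 m (single drainage).
T_v = c_v·t/H_d² = 3.6×4.9/9.2² = 0.20841.
T_v = 0.20841 corresponds to the U ≤ 60% branch:
U = √(4T_v/π) = 0.5151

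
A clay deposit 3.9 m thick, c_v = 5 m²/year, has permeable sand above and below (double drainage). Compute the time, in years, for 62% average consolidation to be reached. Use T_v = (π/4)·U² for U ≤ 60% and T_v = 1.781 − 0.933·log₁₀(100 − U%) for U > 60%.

t ≈ 0.234 years

Drainage path length: H_d = H/2 = 1.95 m (double drainage).
U > 60%: T_v = 1.781 − 0.933·log₁₀(100 − 62) = 0.30706.
t = T_v·H_d²/c_v = 0.30706×1.95²/5 = 0.2335 years.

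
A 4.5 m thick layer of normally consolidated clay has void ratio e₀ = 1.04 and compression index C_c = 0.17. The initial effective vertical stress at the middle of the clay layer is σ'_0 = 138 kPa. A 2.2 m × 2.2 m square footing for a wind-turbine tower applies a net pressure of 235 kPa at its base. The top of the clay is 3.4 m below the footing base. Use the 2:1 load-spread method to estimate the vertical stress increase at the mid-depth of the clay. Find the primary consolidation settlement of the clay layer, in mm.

S_c ≈ 20.4 mm

Mid-depth of clay below the footing base: z = 3.4 + 4.5/2 = 5.65 m.
Stress increase at mid-clay by the 2:1 spreading method:
Δσ = qBL/((B+z)(L+z)) = 235×2.2×2.2/((2.2+5.65)(2.2+5.65)) = 18.458 kPa
Final effective stress: σ'_f = σ'_0 + Δσ = 138 + 18.458 = 156.46 kPa.
Normally consolidated clay, so the full stress increment lies on the virgin compression line:
S_c = C_c·H/(1+e₀)·log₁₀(σ'_f/σ'_0) = 0.17×4.5/(1+1.04)×log₁₀(156.46/138)
    = 0.375 × 0.054524 = 0.02045 m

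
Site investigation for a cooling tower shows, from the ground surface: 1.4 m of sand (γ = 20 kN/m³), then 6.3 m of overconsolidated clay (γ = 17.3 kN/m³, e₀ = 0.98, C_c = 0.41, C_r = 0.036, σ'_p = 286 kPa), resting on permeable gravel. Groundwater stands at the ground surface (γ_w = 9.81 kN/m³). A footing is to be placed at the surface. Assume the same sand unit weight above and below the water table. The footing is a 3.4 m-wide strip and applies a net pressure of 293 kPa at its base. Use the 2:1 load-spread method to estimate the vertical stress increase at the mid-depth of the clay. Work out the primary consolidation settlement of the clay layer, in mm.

S_c ≈ 72.7 mm

Mid-depth of clay below the ground surface: z = 1.4 + 6.3/2 = 4.55 m.
Total vertical stress at mid-clay: σ_v = 20×1.4 + 17.3×3.15 = 82.495 kPa.
Pore pressure: u = 9.81×(4.55 − 0) = 44.636 kPa.
Initial effective stress: σ'_0 = σ_v − u = 82.495 − 44.636 = 37.859 kPa.
Stress increase at mid-clay by the 2:1 spreading method:
Δσ = qB/(B+z) = 293×3.4/(3.4+4.55) = 125.31 kPa
Final effective stress: σ'_f = 37.859 + 125.31 = 163.17 kPa.
σ'_f = 163.17 ≤ σ'_p = 286 kPa, so the clay remains overconsolidated and only the recompression index applies:
S_c = C_r·H/(1+e₀)·log₁₀(σ'_f/σ'_0) = 0.036×6.3/1.98×log₁₀(163.17/37.859)
    = 0.11454 × 0.63447 = 0.07268 m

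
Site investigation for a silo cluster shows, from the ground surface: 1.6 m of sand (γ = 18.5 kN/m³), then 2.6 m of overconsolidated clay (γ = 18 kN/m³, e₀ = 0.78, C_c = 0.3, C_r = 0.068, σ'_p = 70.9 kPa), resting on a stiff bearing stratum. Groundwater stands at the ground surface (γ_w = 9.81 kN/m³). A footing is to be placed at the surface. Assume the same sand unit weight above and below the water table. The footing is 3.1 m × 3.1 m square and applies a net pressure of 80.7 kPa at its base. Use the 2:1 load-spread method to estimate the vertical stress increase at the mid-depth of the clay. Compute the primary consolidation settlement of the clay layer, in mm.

S_c ≈ 27.2 mm

Mid-depth of clay below the ground surface: z = 1.6 + 2.6/2 = 2.9 m.
Total vertical stress at mid-clay: σ_v = 18.5×1.6 + 18×1.3 = 53 kPa.
Pore pressure: u = 9.81×(2.9 − 0) = 28.449 kPa.
Initial effective stress: σ'_0 = σ_v − u = 53 − 28.449 = 24.551 kPa.
Stress increase at mid-clay by the 2:1 spreading method:
Δσ = qBL/((B+z)(L+z)) = 80.7×3.1×3.1/((3.1+2.9)(3.1+2.9)) = 21.542 kPa
Final effective stress: σ'_f = 24.551 + 21.542 = 46.093 kPa.
σ'_f = 46.093 ≤ σ'_p = 70.9 kPa, so the clay remains overconsolidated and only the recompression index applies:
S_c = C_r·H/(1+e₀)·log₁₀(σ'_f/σ'_0) = 0.068×2.6/1.78×log₁₀(46.093/24.551)
    = 0.099328 × 0.27357 = 0.02717 m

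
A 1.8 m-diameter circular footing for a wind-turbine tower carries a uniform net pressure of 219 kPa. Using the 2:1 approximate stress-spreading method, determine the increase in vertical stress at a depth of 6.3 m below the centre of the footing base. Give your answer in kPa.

By the 2:1 method the load spreads at 1 horizontal : 2 vertical, so at depth z the loaded area has grown by z in each plan dimension:
Δσ ≈ qD²/(D+z)² = 219×1.8²/(1.8+6.3)² = 10.815 kPa

Δσ_z ≈ 10.8 kPa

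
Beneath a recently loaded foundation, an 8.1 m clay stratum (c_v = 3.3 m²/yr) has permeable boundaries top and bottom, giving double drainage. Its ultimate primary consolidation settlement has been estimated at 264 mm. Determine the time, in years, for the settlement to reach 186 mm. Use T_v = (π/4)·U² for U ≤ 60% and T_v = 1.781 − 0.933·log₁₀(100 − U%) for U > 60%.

Drainage path length: H_d = H/2 = 4.05 m (double drainage).
U = S(t)/S_ult = 186/264 = 0.7045.
U > 60%: T_v = 1.781 − 0.933·log₁₀(100 − 70.455) = 0.40903.
t = T_v·H_d²/c_v = 0.40903×4.05²/3.3 = 2.033 years.

t ≈ 2.03 years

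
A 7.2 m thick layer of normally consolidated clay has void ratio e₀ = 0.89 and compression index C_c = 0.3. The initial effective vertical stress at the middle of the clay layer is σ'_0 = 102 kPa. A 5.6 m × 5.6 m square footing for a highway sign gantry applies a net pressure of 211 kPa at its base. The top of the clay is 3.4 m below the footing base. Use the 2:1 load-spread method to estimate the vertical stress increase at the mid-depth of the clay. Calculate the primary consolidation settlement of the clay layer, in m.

S_c ≈ 0.17 m

Mid-depth of clay below the footing base: z = 3.4 + 7.2/2 = 7 m.
Stress increase at mid-clay by the 2:1 spreading method:
Δσ = qBL/((B+z)(L+z)) = 211×5.6×5.6/((5.6+7)(5.6+7)) = 41.679 kPa
Final effective stress: σ'_f = σ'_0 + Δσ = 102 + 41.679 = 143.68 kPa.
Normally consolidated clay, so the full stress increment lies on the virgin compression line:
S_c = C_c·H/(1+e₀)·log₁₀(σ'_f/σ'_0) = 0.3×7.2/(1+0.89)×log₁₀(143.68/102)
    = 1.1429 × 0.1488 = 0.1701 m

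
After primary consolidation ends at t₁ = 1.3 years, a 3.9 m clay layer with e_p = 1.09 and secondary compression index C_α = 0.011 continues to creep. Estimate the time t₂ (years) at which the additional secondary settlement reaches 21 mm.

t₂ ≈ 13.7 years

S_s = C_α·H/(1+e_p)·log₁₀(t₂/t₁) ⇒ log₁₀(t₂/t₁) = S_s·(1+e_p)/(C_α·H).
log₁₀(t₂/t₁) = 0.021 × (1+1.09) / (0.011×3.9) = 1.023
t₂ = t₁ × 10^1.023 = 1.3 × 10.55 = 13.71 years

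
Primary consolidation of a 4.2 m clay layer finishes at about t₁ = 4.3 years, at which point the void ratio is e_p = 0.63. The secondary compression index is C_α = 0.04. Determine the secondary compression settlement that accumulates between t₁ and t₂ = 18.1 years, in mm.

S_s ≈ 64.3 mm

Secondary compression: S_s = C_α·H/(1+e_p)·log₁₀(t₂/t₁)
S_s = 0.04×4.2/(1+0.63)×log₁₀(18.1/4.3)
    = 0.1031 × 0.6242 = 0.06434 m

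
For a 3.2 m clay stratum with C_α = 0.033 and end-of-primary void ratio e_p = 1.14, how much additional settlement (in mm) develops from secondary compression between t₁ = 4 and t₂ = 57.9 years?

S_s ≈ 57.3 mm

Secondary compression: S_s = C_α·H/(1+e_p)·log₁₀(t₂/t₁)
S_s = 0.033×3.2/(1+1.14)×log₁₀(57.9/4)
    = 0.04935 × 1.161 = 0.05727 m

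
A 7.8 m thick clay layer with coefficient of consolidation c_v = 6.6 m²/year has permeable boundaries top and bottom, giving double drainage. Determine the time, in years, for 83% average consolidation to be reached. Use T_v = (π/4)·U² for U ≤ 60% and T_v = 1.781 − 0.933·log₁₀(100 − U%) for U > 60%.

Drainage path length: H_d = H/2 = 3.9 m (double drainage).
U > 60%: T_v = 1.781 − 0.933·log₁₀(100 − 83) = 0.63299.
t = T_v·H_d²/c_v = 0.63299×3.9²/6.6 = 1.459 years.

t ≈ 1.46 years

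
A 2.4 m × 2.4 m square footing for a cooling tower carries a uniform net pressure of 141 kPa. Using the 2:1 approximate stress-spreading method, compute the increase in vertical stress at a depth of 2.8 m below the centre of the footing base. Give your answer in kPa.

Δσ_z ≈ 30 kPa

By the 2:1 method the load spreads at 1 horizontal : 2 vertical, so at depth z the loaded area has grown by z in each plan dimension:
Δσ = qBL/((B+z)(L+z)) = 141×2.4×2.4/((2.4+2.8)(2.4+2.8)) = 30.036 kPa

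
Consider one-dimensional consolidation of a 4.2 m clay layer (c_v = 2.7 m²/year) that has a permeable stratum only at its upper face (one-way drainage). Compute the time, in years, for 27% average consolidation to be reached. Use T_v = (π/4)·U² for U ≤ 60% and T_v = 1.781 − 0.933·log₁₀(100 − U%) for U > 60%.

t ≈ 0.374 years

Drainage path length: H_d = H = 4.2 m (single drainage).
U ≤ 60%: T_v = (π/4)·U² = (π/4)×0.27² = 0.057256.
t = T_v·H_d²/c_v = 0.057256×4.2²/2.7 = 0.3741 years.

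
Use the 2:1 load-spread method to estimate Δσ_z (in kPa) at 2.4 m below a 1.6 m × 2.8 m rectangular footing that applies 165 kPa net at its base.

Δσ_z ≈ 35.5 kPa

By the 2:1 method the load spreads at 1 horizontal : 2 vertical, so at depth z the loaded area has grown by z in each plan dimension:
Δσ = qBL/((B+z)(L+z)) = 165×1.6×2.8/((1.6+2.4)(2.8+2.4)) = 35.538 kPa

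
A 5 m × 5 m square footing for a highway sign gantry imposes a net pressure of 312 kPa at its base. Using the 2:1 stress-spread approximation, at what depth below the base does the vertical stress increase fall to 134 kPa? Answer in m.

z ≈ 2.63 m

2:1 spreading — at depth z the loaded area has grown by z in each plan dimension:
qB²/(B+z)² = Δσ_z ⇒ z = B(√(q/Δσ_z) − 1) = 5×(√(312/134) − 1) = 2.629 m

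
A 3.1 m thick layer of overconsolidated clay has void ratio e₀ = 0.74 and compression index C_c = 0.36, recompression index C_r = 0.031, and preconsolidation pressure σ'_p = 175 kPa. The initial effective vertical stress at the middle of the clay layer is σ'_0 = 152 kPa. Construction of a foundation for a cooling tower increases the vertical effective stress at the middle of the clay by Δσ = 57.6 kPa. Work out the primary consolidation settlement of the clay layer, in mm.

S_c ≈ 53.6 mm

Final effective stress: σ'_f = 152 + 57.6 = 209.6 kPa.
σ'_f = 209.6 > σ'_p = 175 kPa, so the stress path crosses the preconsolidation pressure — recompression up to σ'_p, then virgin compression beyond:
S_c = H/(1+e₀)·[C_r·log₁₀(σ'_p/σ'_0) + C_c·log₁₀(σ'_f/σ'_p)]
    = 3.1/1.74 × [0.031×log₁₀(175/152) + 0.36×log₁₀(209.6/175)]
    = 1.7816 × [0.001897 + 0.028207] = 0.05363 m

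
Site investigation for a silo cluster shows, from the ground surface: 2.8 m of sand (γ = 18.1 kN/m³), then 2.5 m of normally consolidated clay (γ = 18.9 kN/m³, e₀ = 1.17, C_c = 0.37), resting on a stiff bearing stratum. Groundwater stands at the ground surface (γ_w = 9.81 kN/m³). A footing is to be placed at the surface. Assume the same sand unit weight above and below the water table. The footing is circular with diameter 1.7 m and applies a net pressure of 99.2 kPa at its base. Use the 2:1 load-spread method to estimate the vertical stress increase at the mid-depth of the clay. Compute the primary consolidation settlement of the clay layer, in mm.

S_c ≈ 41.4 mm

Mid-depth of clay below the ground surface: z = 2.8 + 2.5/2 = 4.05 m.
Total vertical stress at mid-clay: σ_v = 18.1×2.8 + 18.9×1.25 = 74.305 kPa.
Pore pressure: u = 9.81×(4.05 − 0) = 39.73 kPa.
Initial effective stress: σ'_0 = σ_v − u = 74.305 − 39.73 = 34.575 kPa.
Stress increase at mid-clay by the 2:1 spreading method:
Δσ ≈ qD²/(D+z)² = 99.2×1.7²/(1.7+4.05)² = 8.6711 kPa
Final effective stress: σ'_f = σ'_0 + Δσ = 34.575 + 8.6711 = 43.246 kPa.
Normally consolidated clay, so the full stress increment lies on the virgin compression line:
S_c = C_c·H/(1+e₀)·log₁₀(σ'_f/σ'_0) = 0.37×2.5/(1+1.17)×log₁₀(43.246/34.575)
    = 0.42627 × 0.097184 = 0.04143 m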